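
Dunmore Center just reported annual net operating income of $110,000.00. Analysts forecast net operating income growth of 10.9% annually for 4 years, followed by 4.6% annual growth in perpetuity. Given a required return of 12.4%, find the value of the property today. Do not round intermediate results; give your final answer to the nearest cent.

$1823461.89

D_1 = 121990.00000
D_2 = 135286.91000
D_3 = 150033.18319
D_4 = 166386.80016
Terminal value at year 4: TV = D_4×(1+g_2)/(r−g_2) = 174040.59296/0.078 = 2231289.65340
P_0 = D_1/(1+r)^1 + D_2/(1+r)^2 + D_3/(1+r)^3 + D_4/(1+r)^4 + TV/(1+r)^4
    = 108532.02847 + 107083.64731 + 105654.59507 + 104244.61382 + 1397947.00076 = 1823461.88543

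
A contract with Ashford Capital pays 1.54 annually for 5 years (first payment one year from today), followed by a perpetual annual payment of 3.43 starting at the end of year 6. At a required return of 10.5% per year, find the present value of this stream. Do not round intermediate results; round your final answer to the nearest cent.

PV of 5-year annuity: 1.54 × [1 − (1+0.105)^−5] / 0.105 = 5.76400
Perpetuity value at year 5: 3.43 / 0.105 = 32.66667
PV of perpetuity: 32.66667 / (1+0.105)^5 = 19.82866
Total PV = 5.76400 + 19.82866 = 25.59266

25.59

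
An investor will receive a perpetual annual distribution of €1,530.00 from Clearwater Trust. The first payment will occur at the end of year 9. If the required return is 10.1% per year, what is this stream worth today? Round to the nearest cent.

Value at end of year 8: C / r = €1,530.00 / 0.101 = €15,148.5149
Discount to today: PV = €15,148.5149 / (1 + 0.101)^8 = €15,148.5149 / 2.159228 = €7,015.71

€7015.71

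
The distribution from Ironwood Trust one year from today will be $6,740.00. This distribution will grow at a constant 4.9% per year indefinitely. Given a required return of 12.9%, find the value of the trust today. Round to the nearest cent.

$84250.00

Growing perpetuity: P = D₁ / (r − g) = $6,740.0000 / (0.129 − 0.049) = $84,250.00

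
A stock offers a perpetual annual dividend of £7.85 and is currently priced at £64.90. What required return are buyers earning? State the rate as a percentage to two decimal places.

P = C/r ⇒ r = C/P = £7.85/£64.90 = 0.120955

12.10%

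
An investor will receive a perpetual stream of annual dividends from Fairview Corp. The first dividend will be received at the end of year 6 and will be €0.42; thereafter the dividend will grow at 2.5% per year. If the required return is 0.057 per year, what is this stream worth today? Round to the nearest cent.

€9.95

Value at end of year 5: C₁ / (r − g) = €0.42 / (0.057 − 0.025) = €13.1250
Discount to today: PV = €13.1250 / (1 + 0.057)^5 = €13.1250 / 1.319395 = €9.95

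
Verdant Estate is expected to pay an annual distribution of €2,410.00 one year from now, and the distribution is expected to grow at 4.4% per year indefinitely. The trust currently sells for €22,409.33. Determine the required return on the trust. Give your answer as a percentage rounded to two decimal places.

15.15%

P = D₁/(r − g) ⇒ r = D₁/P + g = €2,410.0000/€22,409.33 + 0.044 = 0.107544 + 0.044 = 0.151544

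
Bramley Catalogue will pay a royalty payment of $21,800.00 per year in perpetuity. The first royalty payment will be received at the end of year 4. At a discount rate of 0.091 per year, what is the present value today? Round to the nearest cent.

Value at end of year 3: C / r = $21,800.00 / 0.091 = $239,560.4396
Discount to today: PV = $239,560.4396 / (1 + 0.091)^3 = $239,560.4396 / 1.298597 = $184,476.41

$184476.41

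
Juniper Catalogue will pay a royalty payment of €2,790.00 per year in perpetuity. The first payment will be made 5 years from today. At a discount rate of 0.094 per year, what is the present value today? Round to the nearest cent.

Value at end of year 4: C / r = €2,790.00 / 0.094 = €29,680.8511
Discount to today: PV = €29,680.8511 / (1 + 0.094)^4 = €29,680.8511 / 1.432416 = €20,720.83

€20720.83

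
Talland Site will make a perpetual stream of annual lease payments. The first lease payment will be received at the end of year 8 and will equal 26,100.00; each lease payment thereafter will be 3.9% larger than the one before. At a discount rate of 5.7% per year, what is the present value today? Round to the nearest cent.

Value at end of year 7: C₁ / (r − g) = 26,100.00 / (0.057 − 0.039) = 1,450,000.0000
Discount to today: PV = 1,450,000.0000 / (1 + 0.057)^7 = 1,450,000.0000 / 1.474093 = 983,655.65

983655.65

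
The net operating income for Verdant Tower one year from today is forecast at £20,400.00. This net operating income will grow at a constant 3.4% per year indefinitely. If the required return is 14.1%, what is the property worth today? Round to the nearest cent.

Growing perpetuity: P = D₁ / (r − g) = £20,400.0000 / (0.141 − 0.034) = £190,654.21

£190654.21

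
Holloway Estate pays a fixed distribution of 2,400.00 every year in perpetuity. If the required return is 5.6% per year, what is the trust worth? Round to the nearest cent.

Level perpetuity: PV = C / r = 2,400.00 / 0.056 = 42,857.14

42857.14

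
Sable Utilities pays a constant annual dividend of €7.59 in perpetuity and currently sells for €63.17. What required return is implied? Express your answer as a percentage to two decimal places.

P = C/r ⇒ r = C/P = €7.59/€63.17 = 0.120152

12.02%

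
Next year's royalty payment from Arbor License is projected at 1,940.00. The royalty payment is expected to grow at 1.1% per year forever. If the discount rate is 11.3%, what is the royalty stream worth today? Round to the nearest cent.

Growing perpetuity: P = D₁ / (r − g) = 1,940.0000 / (0.113 − 0.011) = 19,019.61

19019.61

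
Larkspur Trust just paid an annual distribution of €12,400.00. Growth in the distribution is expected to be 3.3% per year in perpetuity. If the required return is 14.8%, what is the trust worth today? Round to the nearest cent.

€111384.35

D₁ = D₀ × (1 + g) = €12,400.00 × 1.033 = €12,809.2000
Growing perpetuity: P = D₁ / (r − g) = €12,809.2000 / (0.148 − 0.033) = €111,384.35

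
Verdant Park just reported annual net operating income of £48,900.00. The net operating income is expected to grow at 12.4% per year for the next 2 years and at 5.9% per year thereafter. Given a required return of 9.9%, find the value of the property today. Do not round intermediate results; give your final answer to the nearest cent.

D_1 = 54963.60000
D_2 = 61779.08640
Terminal value at year 2: TV = D_2×(1+g_2)/(r−g_2) = 65424.05250/0.04 = 1635601.31244
P_0 = D_1/(1+r)^1 + D_2/(1+r)^2 + TV/(1+r)^2
    = 50012.37489 + 51150.05402 + 1354197.68028 = 1455360.10919

£1455360.11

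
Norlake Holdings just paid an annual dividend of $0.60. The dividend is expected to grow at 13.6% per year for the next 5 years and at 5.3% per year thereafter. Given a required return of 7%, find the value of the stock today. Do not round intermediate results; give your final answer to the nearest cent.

D_1 = 0.68160
D_2 = 0.77430
D_3 = 0.87960
D_4 = 0.99923
D_5 = 1.13512
Terminal value at year 5: TV = D_5×(1+g_2)/(r−g_2) = 1.19528/0.017 = 70.31085
P_0 = D_1/(1+r)^1 + D_2/(1+r)^2 + D_3/(1+r)^3 + D_4/(1+r)^4 + D_5/(1+r)^5 + TV/(1+r)^5
    = 0.63701 + 0.67630 + 0.71802 + 0.76231 + 0.80933 + 50.13067 = 53.73363

$53.73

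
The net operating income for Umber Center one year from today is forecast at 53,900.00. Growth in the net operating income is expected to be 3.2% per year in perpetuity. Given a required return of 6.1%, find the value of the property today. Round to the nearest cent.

1858620.69

Growing perpetuity: P = D₁ / (r − g) = 53,900.0000 / (0.061 − 0.032) = 1,858,620.69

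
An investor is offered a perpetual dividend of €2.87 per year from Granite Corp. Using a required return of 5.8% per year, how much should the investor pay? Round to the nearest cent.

Level perpetuity: PV = C / r = €2.87 / 0.058 = €49.48

€49.48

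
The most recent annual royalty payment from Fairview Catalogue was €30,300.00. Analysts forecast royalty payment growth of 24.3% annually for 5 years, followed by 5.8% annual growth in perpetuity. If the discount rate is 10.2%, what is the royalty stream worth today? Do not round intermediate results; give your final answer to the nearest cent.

D_1 = 37662.90000
D_2 = 46814.98470
D_3 = 58191.02598
D_4 = 72331.44530
D_5 = 89907.98650
Terminal value at year 5: TV = D_5×(1+g_2)/(r−g_2) = 95122.64972/0.044 = 2161878.40272
P_0 = D_1/(1+r)^1 + D_2/(1+r)^2 + D_3/(1+r)^3 + D_4/(1+r)^4 + D_5/(1+r)^5 + TV/(1+r)^5
    = 34176.86025 + 38549.76161 + 43482.17213 + 49045.68054 + 55321.03531 + 1330219.43989 = 1550794.94973

€1550794.95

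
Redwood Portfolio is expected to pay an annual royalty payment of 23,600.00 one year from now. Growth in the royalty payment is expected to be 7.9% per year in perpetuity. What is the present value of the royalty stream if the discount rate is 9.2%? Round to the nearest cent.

Growing perpetuity: P = D₁ / (r − g) = 23,600.0000 / (0.092 − 0.079) = 1,815,384.62

1815384.62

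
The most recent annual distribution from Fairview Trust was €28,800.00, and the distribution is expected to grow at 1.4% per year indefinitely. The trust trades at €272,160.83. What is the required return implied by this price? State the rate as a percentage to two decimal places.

12.13%

D₁ = €28,800.00 × 1.014 = €29,203.2000
P = D₁/(r − g) ⇒ r = D₁/P + g = €29,203.2000/€272,160.83 + 0.014 = 0.107301 + 0.014 = 0.121301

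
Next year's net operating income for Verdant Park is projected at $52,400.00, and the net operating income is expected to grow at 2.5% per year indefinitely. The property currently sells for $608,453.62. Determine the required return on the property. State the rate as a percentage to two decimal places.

P = D₁/(r − g) ⇒ r = D₁/P + g = $52,400.0000/$608,453.62 + 0.025 = 0.086120 + 0.025 = 0.111120

11.11%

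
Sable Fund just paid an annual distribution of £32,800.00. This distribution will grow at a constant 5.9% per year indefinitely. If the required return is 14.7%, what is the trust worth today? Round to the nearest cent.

D₁ = D₀ × (1 + g) = £32,800.00 × 1.059 = £34,735.2000
Growing perpetuity: P = D₁ / (r − g) = £34,735.2000 / (0.147 − 0.059) = £394,718.18

£394718.18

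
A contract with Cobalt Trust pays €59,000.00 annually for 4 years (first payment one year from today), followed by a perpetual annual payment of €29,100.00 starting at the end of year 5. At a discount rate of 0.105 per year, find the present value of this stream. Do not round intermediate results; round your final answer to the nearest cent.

€370905.02

PV of 4-year annuity: €59,000.00 × [1 − (1+0.105)^−4] / 0.105 = 185015.64188
Perpetuity value at year 4: €29,100.00 / 0.105 = 277142.85714
PV of perpetuity: 277142.85714 / (1+0.105)^4 = 185889.37954
Total PV = 185015.64188 + 185889.37954 = 370905.02142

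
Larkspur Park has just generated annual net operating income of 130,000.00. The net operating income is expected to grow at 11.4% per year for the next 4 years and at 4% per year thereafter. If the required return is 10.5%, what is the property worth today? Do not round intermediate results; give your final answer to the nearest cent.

D_1 = 144820.00000
D_2 = 161329.48000
D_3 = 179721.04072
D_4 = 200209.23936
Terminal value at year 4: TV = D_4×(1+g_2)/(r−g_2) = 208217.60894/0.065 = 3203347.82979
P_0 = D_1/(1+r)^1 + D_2/(1+r)^2 + D_3/(1+r)^3 + D_4/(1+r)^4 + TV/(1+r)^4
    = 131058.82353 + 132126.27096 + 133202.41253 + 134287.31906 + 2148597.10499 = 2679271.93107

2679271.93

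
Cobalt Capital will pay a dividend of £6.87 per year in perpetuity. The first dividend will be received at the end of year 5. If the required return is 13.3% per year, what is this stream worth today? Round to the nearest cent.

£31.35

Value at end of year 4: C / r = £6.87 / 0.133 = £51.6541
Discount to today: PV = £51.6541 / (1 + 0.133)^4 = £51.6541 / 1.647857 = £31.35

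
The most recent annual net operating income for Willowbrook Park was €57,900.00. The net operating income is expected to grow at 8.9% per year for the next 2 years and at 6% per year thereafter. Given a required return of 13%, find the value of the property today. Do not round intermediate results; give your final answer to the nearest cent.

€923875.38

D_1 = 63053.10000
D_2 = 68664.82590
Terminal value at year 2: TV = D_2×(1+g_2)/(r−g_2) = 72784.71545/0.07 = 1039781.64934
P_0 = D_1/(1+r)^1 + D_2/(1+r)^2 + TV/(1+r)^2
    = 55799.20354 + 53774.63067 + 814301.55012 = 923875.38432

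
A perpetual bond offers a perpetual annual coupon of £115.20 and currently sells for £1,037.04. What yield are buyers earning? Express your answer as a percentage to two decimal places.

11.11%

P = C/r ⇒ r = C/P = £115.20/£1,037.04 = 0.111085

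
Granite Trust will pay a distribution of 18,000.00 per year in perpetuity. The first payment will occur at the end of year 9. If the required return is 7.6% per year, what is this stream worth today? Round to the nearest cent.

131813.76

Value at end of year 8: C / r = 18,000.00 / 0.076 = 236,842.1053
Discount to today: PV = 236,842.1053 / (1 + 0.076)^8 = 236,842.1053 / 1.796794 = 131,813.76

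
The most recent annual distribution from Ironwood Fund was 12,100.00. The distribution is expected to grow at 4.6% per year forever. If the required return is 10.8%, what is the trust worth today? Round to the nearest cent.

D₁ = D₀ × (1 + g) = 12,100.00 × 1.046 = 12,656.6000
Growing perpetuity: P = D₁ / (r − g) = 12,656.6000 / (0.108 − 0.046) = 204,138.71

204138.71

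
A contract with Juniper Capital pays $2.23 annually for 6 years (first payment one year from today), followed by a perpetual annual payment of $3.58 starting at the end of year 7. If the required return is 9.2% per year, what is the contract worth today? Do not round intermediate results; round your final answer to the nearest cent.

$32.89

PV of 6-year annuity: $2.23 × [1 − (1+0.092)^−6] / 0.092 = 9.94423
Perpetuity value at year 6: $3.58 / 0.092 = 38.91304
PV of perpetuity: 38.91304 / (1+0.092)^6 = 22.94877
Total PV = 9.94423 + 22.94877 = 32.89300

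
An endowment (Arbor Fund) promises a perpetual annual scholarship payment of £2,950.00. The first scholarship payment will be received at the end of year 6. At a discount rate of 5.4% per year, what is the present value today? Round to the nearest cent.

Value at end of year 5: C / r = £2,950.00 / 0.054 = £54,629.6296
Discount to today: PV = £54,629.6296 / (1 + 0.054)^5 = £54,629.6296 / 1.300778 = £41,997.67

£41997.67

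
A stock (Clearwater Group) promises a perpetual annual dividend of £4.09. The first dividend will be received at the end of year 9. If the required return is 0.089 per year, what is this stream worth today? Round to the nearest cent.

£23.23

Value at end of year 8: C / r = £4.09 / 0.089 = £45.9551
Discount to today: PV = £45.9551 / (1 + 0.089)^8 = £45.9551 / 1.977985 = £23.23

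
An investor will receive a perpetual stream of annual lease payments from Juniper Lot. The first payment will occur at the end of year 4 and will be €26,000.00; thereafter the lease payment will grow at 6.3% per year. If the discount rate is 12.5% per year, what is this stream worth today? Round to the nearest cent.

€294526.31

Value at end of year 3: C₁ / (r − g) = €26,000.00 / (0.125 − 0.063) = €419,354.8387
Discount to today: PV = €419,354.8387 / (1 + 0.125)^3 = €419,354.8387 / 1.423828 = €294,526.31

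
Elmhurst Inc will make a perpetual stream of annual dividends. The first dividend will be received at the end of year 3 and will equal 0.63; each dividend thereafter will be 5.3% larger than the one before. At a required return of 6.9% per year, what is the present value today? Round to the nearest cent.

Value at end of year 2: C₁ / (r − g) = 0.63 / (0.069 − 0.053) = 39.3750
Discount to today: PV = 39.3750 / (1 + 0.069)^2 = 39.3750 / 1.142761 = 34.46

34.46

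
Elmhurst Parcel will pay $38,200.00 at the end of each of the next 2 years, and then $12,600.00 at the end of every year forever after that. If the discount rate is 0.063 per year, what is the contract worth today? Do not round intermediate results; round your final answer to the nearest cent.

PV of 2-year annuity: $38,200.00 × [1 − (1+0.063)^−2] / 0.063 = 69742.26727
Perpetuity value at year 2: $12,600.00 / 0.063 = 200000.00000
PV of perpetuity: 200000.00000 / (1+0.063)^2 = 176996.00609
Total PV = 69742.26727 + 176996.00609 = 246738.27335

$246738.27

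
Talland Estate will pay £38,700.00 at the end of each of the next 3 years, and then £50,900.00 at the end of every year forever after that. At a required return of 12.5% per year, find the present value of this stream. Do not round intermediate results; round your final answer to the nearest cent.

PV of 3-year annuity: £38,700.00 × [1 − (1+0.125)^−3] / 0.125 = 92158.02469
Perpetuity value at year 3: £50,900.00 / 0.125 = 407200.00000
PV of perpetuity: 407200.00000 / (1+0.125)^3 = 285989.57476
Total PV = 92158.02469 + 285989.57476 = 378147.59945

£378147.60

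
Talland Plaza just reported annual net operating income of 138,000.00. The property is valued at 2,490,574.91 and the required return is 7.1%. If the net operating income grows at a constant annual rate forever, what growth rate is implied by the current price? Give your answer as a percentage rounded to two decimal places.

P = D₀(1+g)/(r−g) ⇒ P(r−g) = D₀(1+g) ⇒ g(P+D₀) = P·r − D₀
g = (P·r − D₀)/(P + D₀) = (2,490,574.91×0.071 − 138,000.00) / (2,490,574.91 + 138,000.00) = 0.014773

1.48%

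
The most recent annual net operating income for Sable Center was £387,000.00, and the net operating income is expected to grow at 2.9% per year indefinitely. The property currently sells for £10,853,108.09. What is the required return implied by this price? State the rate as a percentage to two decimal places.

6.57%

D₁ = £387,000.00 × 1.029 = £398,223.0000
P = D₁/(r − g) ⇒ r = D₁/P + g = £398,223.0000/£10,853,108.09 + 0.029 = 0.036692 + 0.029 = 0.065692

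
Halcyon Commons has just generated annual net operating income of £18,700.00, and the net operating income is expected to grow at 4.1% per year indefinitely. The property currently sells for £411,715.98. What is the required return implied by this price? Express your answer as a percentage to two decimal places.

D₁ = £18,700.00 × 1.041 = £19,466.7000
P = D₁/(r − g) ⇒ r = D₁/P + g = £19,466.7000/£411,715.98 + 0.041 = 0.047282 + 0.041 = 0.088282

8.83%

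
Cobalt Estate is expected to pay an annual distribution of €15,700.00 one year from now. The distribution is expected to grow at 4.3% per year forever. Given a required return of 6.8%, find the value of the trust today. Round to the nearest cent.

€628000.00

Growing perpetuity: P = D₁ / (r − g) = €15,700.0000 / (0.068 − 0.043) = €628,000.00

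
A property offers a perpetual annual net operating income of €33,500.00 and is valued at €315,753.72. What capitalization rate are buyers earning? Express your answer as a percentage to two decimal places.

P = C/r ⇒ r = C/P = €33,500.00/€315,753.72 = 0.106095

10.61%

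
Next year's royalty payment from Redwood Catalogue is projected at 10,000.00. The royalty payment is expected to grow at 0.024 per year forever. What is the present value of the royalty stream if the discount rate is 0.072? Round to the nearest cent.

208333.33

Growing perpetuity: P = D₁ / (r − g) = 10,000.0000 / (0.072 − 0.024) = 208,333.33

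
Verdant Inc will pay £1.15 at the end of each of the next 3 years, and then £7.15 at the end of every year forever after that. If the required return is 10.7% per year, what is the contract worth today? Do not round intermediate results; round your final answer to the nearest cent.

PV of 3-year annuity: £1.15 × [1 − (1+0.107)^−3] / 0.107 = 2.82500
Perpetuity value at year 3: £7.15 / 0.107 = 66.82243
PV of perpetuity: 66.82243 / (1+0.107)^3 = 49.25830
Total PV = 2.82500 + 49.25830 = 52.08330

£52.08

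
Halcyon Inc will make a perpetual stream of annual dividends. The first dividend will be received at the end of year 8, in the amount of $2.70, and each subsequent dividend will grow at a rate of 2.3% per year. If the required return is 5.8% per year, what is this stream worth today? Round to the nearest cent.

Value at end of year 7: C₁ / (r − g) = $2.70 / (0.058 − 0.023) = $77.1429
Discount to today: PV = $77.1429 / (1 + 0.058)^7 = $77.1429 / 1.483883 = $51.99

$51.99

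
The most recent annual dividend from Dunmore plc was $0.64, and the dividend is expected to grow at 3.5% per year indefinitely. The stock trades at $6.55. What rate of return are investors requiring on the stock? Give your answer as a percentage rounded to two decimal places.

D₁ = $0.64 × 1.035 = $0.6624
P = D₁/(r − g) ⇒ r = D₁/P + g = $0.6624/$6.55 + 0.035 = 0.101130 + 0.035 = 0.136130

13.61%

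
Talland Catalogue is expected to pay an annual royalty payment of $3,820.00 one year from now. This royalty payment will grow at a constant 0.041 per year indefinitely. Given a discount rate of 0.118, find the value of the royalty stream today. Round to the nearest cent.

$49610.39

Growing perpetuity: P = D₁ / (r − g) = $3,820.0000 / (0.118 − 0.041) = $49,610.39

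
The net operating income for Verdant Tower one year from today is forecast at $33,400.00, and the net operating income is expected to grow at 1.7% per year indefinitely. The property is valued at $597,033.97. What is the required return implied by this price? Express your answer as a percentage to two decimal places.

P = D₁/(r − g) ⇒ r = D₁/P + g = $33,400.0000/$597,033.97 + 0.017 = 0.055943 + 0.017 = 0.072943

7.29%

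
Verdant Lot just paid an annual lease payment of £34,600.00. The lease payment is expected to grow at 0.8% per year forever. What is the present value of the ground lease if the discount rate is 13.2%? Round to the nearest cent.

£281264.52

D₁ = D₀ × (1 + g) = £34,600.00 × 1.008 = £34,876.8000
Growing perpetuity: P = D₁ / (r − g) = £34,876.8000 / (0.132 − 0.008) = £281,264.52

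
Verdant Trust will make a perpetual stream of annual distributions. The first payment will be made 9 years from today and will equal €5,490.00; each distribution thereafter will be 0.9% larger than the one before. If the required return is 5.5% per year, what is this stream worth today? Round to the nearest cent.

Value at end of year 8: C₁ / (r − g) = €5,490.00 / (0.055 − 0.009) = €119,347.8261
Discount to today: PV = €119,347.8261 / (1 + 0.055)^8 = €119,347.8261 / 1.534687 = €77,766.91

€77766.91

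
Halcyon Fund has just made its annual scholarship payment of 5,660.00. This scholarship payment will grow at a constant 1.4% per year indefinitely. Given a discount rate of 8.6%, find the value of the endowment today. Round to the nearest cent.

79711.67

D₁ = D₀ × (1 + g) = 5,660.00 × 1.014 = 5,739.2400
Growing perpetuity: P = D₁ / (r − g) = 5,739.2400 / (0.086 − 0.014) = 79,711.67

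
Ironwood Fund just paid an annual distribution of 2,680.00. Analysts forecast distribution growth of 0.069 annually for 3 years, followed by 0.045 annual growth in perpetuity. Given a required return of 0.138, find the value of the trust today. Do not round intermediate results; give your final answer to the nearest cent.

32065.56

D_1 = 2864.92000
D_2 = 3062.59948
D_3 = 3273.91884
Terminal value at year 3: TV = D_3×(1+g_2)/(r−g_2) = 3421.24519/0.093 = 36787.58271
P_0 = D_1/(1+r)^1 + D_2/(1+r)^2 + D_3/(1+r)^3 + TV/(1+r)^3
    = 2517.50439 + 2364.86133 + 2221.47343 + 24961.71759 = 32065.55675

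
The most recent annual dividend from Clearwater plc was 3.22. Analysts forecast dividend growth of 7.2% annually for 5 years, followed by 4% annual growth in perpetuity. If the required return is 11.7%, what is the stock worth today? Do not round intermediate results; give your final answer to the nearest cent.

D_1 = 3.45184
D_2 = 3.70037
D_3 = 3.96680
D_4 = 4.25241
D_5 = 4.55858
Terminal value at year 5: TV = D_5×(1+g_2)/(r−g_2) = 4.74093/0.077 = 61.57046
P_0 = D_1/(1+r)^1 + D_2/(1+r)^2 + D_3/(1+r)^3 + D_4/(1+r)^4 + D_5/(1+r)^5 + TV/(1+r)^5
    = 3.09028 + 2.96578 + 2.84630 + 2.73163 + 2.62158 + 35.40842 = 49.66400

49.66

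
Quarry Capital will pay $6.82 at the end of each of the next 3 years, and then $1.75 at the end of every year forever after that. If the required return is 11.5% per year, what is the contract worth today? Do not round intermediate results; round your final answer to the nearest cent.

$27.50

PV of 3-year annuity: $6.82 × [1 − (1+0.115)^−3] / 0.115 = 16.52226
Perpetuity value at year 3: $1.75 / 0.115 = 15.21739
PV of perpetuity: 15.21739 / (1+0.115)^3 = 10.97781
Total PV = 16.52226 + 10.97781 = 27.50007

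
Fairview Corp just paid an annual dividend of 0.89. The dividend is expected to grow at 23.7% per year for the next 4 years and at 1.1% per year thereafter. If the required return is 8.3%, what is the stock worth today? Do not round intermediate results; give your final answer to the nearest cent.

26.29

D_1 = 1.10093
D_2 = 1.36185
D_3 = 1.68461
D_4 = 2.08386
Terminal value at year 4: TV = D_4×(1+g_2)/(r−g_2) = 2.10678/0.072 = 29.26089
P_0 = D_1/(1+r)^1 + D_2/(1+r)^2 + D_3/(1+r)^3 + D_4/(1+r)^4 + TV/(1+r)^4
    = 1.01656 + 1.16111 + 1.32621 + 1.51480 + 21.27030 = 26.28898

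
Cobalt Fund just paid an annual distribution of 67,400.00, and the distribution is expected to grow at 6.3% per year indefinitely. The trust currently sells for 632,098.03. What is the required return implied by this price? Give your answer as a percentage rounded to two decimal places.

17.63%

D₁ = 67,400.00 × 1.063 = 71,646.2000
P = D₁/(r − g) ⇒ r = D₁/P + g = 71,646.2000/632,098.03 + 0.063 = 0.113347 + 0.063 = 0.176347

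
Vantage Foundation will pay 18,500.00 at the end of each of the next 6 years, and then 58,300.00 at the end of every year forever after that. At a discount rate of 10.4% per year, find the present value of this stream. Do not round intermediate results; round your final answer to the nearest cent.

PV of 6-year annuity: 18,500.00 × [1 − (1+0.104)^−6] / 0.104 = 79636.56327
Perpetuity value at year 6: 58,300.00 / 0.104 = 560576.92308
PV of perpetuity: 560576.92308 / (1+0.104)^6 = 309614.13181
Total PV = 79636.56327 + 309614.13181 = 389250.69508

389250.70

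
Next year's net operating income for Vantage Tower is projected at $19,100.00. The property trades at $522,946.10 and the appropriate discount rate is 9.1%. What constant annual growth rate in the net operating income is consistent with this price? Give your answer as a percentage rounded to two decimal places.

5.45%

P = D₁/(r−g) ⇒ g = r − D₁/P = 0.091 − $19,100.00/$522,946.10 = 0.054476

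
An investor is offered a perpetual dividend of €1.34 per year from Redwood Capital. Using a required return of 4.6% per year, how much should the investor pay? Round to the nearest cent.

€29.13

Level perpetuity: PV = C / r = €1.34 / 0.046 = €29.13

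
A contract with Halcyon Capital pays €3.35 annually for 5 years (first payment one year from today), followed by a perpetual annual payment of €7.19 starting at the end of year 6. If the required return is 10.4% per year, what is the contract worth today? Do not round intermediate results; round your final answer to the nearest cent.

€54.73

PV of 5-year annuity: €3.35 × [1 − (1+0.104)^−5] / 0.104 = 12.57043
Perpetuity value at year 5: €7.19 / 0.104 = 69.13462
PV of perpetuity: 69.13462 / (1+0.104)^5 = 42.15511
Total PV = 12.57043 + 42.15511 = 54.72553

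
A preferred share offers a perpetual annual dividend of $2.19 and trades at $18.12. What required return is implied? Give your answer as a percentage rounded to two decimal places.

12.09%

P = C/r ⇒ r = C/P = $2.19/$18.12 = 0.120861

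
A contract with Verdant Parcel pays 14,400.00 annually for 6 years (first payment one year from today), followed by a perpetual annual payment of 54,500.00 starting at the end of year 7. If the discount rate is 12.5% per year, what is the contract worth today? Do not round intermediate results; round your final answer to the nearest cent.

273441.08

PV of 6-year annuity: 14,400.00 × [1 − (1+0.125)^−6] / 0.125 = 58375.27477
Perpetuity value at year 6: 54,500.00 / 0.125 = 436000.00000
PV of perpetuity: 436000.00000 / (1+0.125)^6 = 215065.80034
Total PV = 58375.27477 + 215065.80034 = 273441.07511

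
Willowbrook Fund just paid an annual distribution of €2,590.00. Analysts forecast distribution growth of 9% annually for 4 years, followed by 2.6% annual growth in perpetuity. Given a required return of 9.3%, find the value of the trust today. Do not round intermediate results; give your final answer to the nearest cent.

D_1 = 2823.10000
D_2 = 3077.17900
D_3 = 3354.12511
D_4 = 3655.99637
Terminal value at year 4: TV = D_4×(1+g_2)/(r−g_2) = 3751.05228/0.067 = 55985.85486
P_0 = D_1/(1+r)^1 + D_2/(1+r)^2 + D_3/(1+r)^3 + D_4/(1+r)^4 + TV/(1+r)^4
    = 2582.89113 + 2575.80176 + 2568.73186 + 2561.68136 + 39228.13544 = 49517.24155

€49517.24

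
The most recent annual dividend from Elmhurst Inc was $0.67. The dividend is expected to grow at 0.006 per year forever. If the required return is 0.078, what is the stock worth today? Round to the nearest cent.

D₁ = D₀ × (1 + g) = $0.67 × 1.006 = $0.6740
Growing perpetuity: P = D₁ / (r − g) = $0.6740 / (0.078 − 0.006) = $9.36

$9.36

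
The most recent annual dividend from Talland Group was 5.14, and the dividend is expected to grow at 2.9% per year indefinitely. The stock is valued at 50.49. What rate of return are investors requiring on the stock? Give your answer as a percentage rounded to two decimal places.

13.38%

D₁ = 5.14 × 1.029 = 5.2891
P = D₁/(r − g) ⇒ r = D₁/P + g = 5.2891/50.49 + 0.029 = 0.104755 + 0.029 = 0.133755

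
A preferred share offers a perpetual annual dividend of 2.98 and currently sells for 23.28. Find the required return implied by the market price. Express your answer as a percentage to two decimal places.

P = C/r ⇒ r = C/P = 2.98/23.28 = 0.128007

12.80%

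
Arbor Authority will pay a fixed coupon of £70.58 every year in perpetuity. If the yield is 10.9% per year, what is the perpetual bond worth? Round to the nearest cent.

Level perpetuity: PV = C / r = £70.58 / 0.109 = £647.52

£647.52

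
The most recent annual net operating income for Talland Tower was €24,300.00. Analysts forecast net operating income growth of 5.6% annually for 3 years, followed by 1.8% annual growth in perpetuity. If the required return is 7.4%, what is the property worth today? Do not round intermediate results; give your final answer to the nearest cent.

€490382.70

D_1 = 25660.80000
D_2 = 27097.80480
D_3 = 28615.28187
Terminal value at year 3: TV = D_3×(1+g_2)/(r−g_2) = 29130.35694/0.056 = 520184.94540
P_0 = D_1/(1+r)^1 + D_2/(1+r)^2 + D_3/(1+r)^3 + TV/(1+r)^3
    = 23892.73743 + 23492.30049 + 23098.57478 + 419899.09160 = 490382.70430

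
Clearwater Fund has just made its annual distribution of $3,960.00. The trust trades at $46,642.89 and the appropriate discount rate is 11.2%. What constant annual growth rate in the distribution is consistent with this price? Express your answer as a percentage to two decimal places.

2.50%

P = D₀(1+g)/(r−g) ⇒ P(r−g) = D₀(1+g) ⇒ g(P+D₀) = P·r − D₀
g = (P·r − D₀)/(P + D₀) = ($46,642.89×0.112 − $3,960.00) / ($46,642.89 + $3,960.00) = 0.024979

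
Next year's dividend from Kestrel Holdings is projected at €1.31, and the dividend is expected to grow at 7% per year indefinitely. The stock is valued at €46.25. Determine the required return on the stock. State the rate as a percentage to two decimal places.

P = D₁/(r − g) ⇒ r = D₁/P + g = €1.3100/€46.25 + 0.07 = 0.028324 + 0.07 = 0.098324

9.83%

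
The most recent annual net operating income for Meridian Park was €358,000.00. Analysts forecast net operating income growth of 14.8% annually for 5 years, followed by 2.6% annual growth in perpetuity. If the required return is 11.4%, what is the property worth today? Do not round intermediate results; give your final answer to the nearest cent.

D_1 = 410984.00000
D_2 = 471809.63200
D_3 = 541637.45754
D_4 = 621799.80125
D_5 = 713826.17184
Terminal value at year 5: TV = D_5×(1+g_2)/(r−g_2) = 732385.65230/0.088 = 8322564.23073
P_0 = D_1/(1+r)^1 + D_2/(1+r)^2 + D_3/(1+r)^3 + D_4/(1+r)^4 + D_5/(1+r)^5 + TV/(1+r)^5
    = 368926.39138 + 380186.26329 + 391789.79377 + 403747.47150 + 416070.10528 + 4850999.18197 = 6811719.20719

€6811719.21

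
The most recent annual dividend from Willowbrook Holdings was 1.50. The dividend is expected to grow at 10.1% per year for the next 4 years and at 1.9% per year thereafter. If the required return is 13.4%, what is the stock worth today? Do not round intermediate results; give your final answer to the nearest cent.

17.39

D_1 = 1.65150
D_2 = 1.81830
D_3 = 2.00195
D_4 = 2.20415
Terminal value at year 4: TV = D_4×(1+g_2)/(r−g_2) = 2.24603/0.115 = 19.53066
P_0 = D_1/(1+r)^1 + D_2/(1+r)^2 + D_3/(1+r)^3 + D_4/(1+r)^4 + TV/(1+r)^4
    = 1.45635 + 1.41397 + 1.37282 + 1.33287 + 11.81040 = 17.38641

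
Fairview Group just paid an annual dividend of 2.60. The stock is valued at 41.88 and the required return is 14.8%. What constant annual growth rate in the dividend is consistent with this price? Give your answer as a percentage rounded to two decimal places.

8.09%

P = D₀(1+g)/(r−g) ⇒ P(r−g) = D₀(1+g) ⇒ g(P+D₀) = P·r − D₀
g = (P·r − D₀)/(P + D₀) = (41.88×0.148 − 2.60) / (41.88 + 2.60) = 0.080896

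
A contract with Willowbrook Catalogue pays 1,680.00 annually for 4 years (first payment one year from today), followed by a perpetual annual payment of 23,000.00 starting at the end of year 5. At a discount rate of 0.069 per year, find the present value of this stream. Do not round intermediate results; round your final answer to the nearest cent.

260954.66

PV of 4-year annuity: 1,680.00 × [1 − (1+0.069)^−4] / 0.069 = 5703.38494
Perpetuity value at year 4: 23,000.00 / 0.069 = 333333.33333
PV of perpetuity: 333333.33333 / (1+0.069)^4 = 255251.27755
Total PV = 5703.38494 + 255251.27755 = 260954.66250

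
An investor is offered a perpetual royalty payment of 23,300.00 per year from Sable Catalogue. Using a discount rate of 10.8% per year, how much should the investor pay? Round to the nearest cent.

Level perpetuity: PV = C / r = 23,300.00 / 0.108 = 215,740.74

215740.74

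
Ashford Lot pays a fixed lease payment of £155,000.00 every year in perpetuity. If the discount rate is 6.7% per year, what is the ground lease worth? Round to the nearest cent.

Level perpetuity: PV = C / r = £155,000.00 / 0.067 = £2,313,432.84

£2313432.84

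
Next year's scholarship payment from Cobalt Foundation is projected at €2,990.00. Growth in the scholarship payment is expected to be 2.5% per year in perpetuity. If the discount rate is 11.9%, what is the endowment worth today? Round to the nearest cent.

€31808.51

Growing perpetuity: P = D₁ / (r − g) = €2,990.0000 / (0.119 − 0.025) = €31,808.51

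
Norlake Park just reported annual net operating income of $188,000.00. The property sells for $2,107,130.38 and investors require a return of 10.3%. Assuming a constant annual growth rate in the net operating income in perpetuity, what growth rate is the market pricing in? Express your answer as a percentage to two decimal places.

P = D₀(1+g)/(r−g) ⇒ P(r−g) = D₀(1+g) ⇒ g(P+D₀) = P·r − D₀
g = (P·r − D₀)/(P + D₀) = ($2,107,130.38×0.103 − $188,000.00) / ($2,107,130.38 + $188,000.00) = 0.012650

1.27%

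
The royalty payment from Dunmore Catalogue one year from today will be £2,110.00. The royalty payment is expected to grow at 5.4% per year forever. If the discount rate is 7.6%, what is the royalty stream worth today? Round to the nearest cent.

Growing perpetuity: P = D₁ / (r − g) = £2,110.0000 / (0.076 − 0.054) = £95,909.09

£95909.09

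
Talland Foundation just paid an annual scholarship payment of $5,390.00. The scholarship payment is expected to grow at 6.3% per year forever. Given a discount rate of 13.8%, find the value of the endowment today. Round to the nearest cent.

D₁ = D₀ × (1 + g) = $5,390.00 × 1.063 = $5,729.5700
Growing perpetuity: P = D₁ / (r − g) = $5,729.5700 / (0.138 − 0.063) = $76,394.27

$76394.27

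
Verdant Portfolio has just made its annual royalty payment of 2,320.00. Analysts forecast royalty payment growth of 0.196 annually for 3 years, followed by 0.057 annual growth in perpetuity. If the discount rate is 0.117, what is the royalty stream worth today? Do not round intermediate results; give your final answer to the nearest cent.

58161.92

D_1 = 2774.72000
D_2 = 3318.56512
D_3 = 3969.00388
Terminal value at year 3: TV = D_3×(1+g_2)/(r−g_2) = 4195.23710/0.06 = 69920.61841
P_0 = D_1/(1+r)^1 + D_2/(1+r)^2 + D_3/(1+r)^3 + TV/(1+r)^3
    = 2484.08236 + 2659.76948 + 2847.88209 + 50170.18950 = 58161.92343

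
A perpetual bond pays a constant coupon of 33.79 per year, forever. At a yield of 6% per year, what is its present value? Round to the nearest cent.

Level perpetuity: PV = C / r = 33.79 / 0.06 = 563.17

563.17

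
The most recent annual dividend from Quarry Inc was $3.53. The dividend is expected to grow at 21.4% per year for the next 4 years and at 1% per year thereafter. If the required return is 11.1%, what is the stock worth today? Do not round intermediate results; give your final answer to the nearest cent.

D_1 = 4.28542
D_2 = 5.20250
D_3 = 6.31583
D_4 = 7.66742
Terminal value at year 4: TV = D_4×(1+g_2)/(r−g_2) = 7.74410/0.101 = 76.67424
P_0 = D_1/(1+r)^1 + D_2/(1+r)^2 + D_3/(1+r)^3 + D_4/(1+r)^4 + TV/(1+r)^4
    = 3.85726 + 4.21487 + 4.60563 + 5.03261 + 50.32609 = 68.03646

$68.04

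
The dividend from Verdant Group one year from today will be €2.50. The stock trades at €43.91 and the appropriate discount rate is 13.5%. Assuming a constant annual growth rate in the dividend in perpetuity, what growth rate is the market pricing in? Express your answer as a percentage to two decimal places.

P = D₁/(r−g) ⇒ g = r − D₁/P = 0.135 − €2.50/€43.91 = 0.078065

7.81%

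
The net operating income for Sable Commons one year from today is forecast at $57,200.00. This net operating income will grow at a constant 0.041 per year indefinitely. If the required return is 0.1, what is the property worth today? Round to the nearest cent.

$969491.53

Growing perpetuity: P = D₁ / (r − g) = $57,200.0000 / (0.1 − 0.041) = $969,491.53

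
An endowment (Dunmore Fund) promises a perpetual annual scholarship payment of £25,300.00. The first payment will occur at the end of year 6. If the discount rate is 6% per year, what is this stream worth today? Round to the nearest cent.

£315093.86

Value at end of year 5: C / r = £25,300.00 / 0.06 = £421,666.6667
Discount to today: PV = £421,666.6667 / (1 + 0.06)^5 = £421,666.6667 / 1.338226 = £315,093.86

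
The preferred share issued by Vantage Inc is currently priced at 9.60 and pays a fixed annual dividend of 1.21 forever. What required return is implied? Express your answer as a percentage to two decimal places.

12.60%

P = C/r ⇒ r = C/P = 1.21/9.60 = 0.126042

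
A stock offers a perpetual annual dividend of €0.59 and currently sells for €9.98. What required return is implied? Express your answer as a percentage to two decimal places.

P = C/r ⇒ r = C/P = €0.59/€9.98 = 0.059118

5.91%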